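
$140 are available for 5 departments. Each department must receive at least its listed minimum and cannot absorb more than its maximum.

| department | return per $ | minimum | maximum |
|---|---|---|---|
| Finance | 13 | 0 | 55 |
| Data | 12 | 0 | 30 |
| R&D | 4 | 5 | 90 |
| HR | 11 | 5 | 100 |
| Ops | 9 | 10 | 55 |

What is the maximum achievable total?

1625

Meeting every minimum uses 0+0+5+5+10 = 20 $, leaving 120.
Order the departments by return per $: Finance 13 > Data 12 > HR 11 > Ops 9 > R&D 4.
Give Finance 55 more to hit its cap of 55 → 65 left.
Data takes 30 more to reach its cap of 30 → 35 left.
HR: +35 (room for 95) → 40. Pool exhausted.
Total = 13×55 + 12×30 + 4×5 + 11×40 + 9×10 = 1625.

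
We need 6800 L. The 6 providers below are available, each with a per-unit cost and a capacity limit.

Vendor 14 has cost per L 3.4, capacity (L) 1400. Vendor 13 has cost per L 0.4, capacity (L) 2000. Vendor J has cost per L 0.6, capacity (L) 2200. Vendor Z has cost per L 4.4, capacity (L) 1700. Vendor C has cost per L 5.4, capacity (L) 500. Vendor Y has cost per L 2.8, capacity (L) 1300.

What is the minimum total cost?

Cheapest first:
Vendor 13 at 0.4: take all 2000 L — 4800 still needed.
Take 2200 from Vendor J at 0.6 — need 2600 more.
Take 1300 from Vendor Y at 2.8 — need 1300 more.
Vendor 14 at 3.4: take 1300 of its 1400 — requirement met.
Vendor Z, Vendor C: unused.
Cost = 2000×0.4 + 2200×0.6 + 1300×2.8 + 1300×3.4 = 10180.

10180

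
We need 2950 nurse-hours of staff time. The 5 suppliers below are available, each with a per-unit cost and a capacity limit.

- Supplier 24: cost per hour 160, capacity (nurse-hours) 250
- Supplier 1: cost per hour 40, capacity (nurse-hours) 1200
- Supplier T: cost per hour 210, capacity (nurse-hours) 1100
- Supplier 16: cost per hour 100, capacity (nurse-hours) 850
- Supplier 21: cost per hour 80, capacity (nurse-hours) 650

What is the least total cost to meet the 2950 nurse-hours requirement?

225000

Cheapest first:
Supplier 1 (40): use full 1200 ; 1750 nurse-hours to go.
Supplier 21 at 80: take all 650 nurse-hours ; 1100 still needed.
Supplier 16 at 100: take all 850 nurse-hours ; 250 still needed.
Supplier 24 at 160: take all 250 nurse-hours ; 0 still needed.
Supplier T: unused.
Cost = 1200×40 + 650×80 + 850×100 + 250×160 = 225000.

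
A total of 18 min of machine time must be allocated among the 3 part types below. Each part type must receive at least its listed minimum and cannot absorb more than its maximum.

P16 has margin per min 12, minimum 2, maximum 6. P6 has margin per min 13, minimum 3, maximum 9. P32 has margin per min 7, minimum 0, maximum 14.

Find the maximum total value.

210

Meeting every minimum uses 2+3+0 = 5 min, leaving 13.
Order the part types by margin per min: P6 13 > P16 12 > P32 7.
P6: +6 to 9 (cap) ; 7 left.
Give P16 4 more to hit its cap of 6 ; 3 left.
Only 3 left; P32 takes them to reach 3.
Total = 12×6 + 13×9 + 7×3 = 210.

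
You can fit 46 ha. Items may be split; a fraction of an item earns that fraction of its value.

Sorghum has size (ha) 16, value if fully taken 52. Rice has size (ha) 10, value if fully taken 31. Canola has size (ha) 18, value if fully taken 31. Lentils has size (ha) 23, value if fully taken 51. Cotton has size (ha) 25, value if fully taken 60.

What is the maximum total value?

Best value per unit of size first: Sorghum 52/16≈3.25, Rice 31/10≈3.1, Cotton 60/25≈2.4, Lentils 51/23≈2.22, Canola 31/18≈1.72.
All 16 ha of Sorghum fit (value 52) ; 30 remain.
All 10 ha of Rice fit (value 31) ; 20 remain.
Fill the last 20 ha with part of Cotton: 20/25 of it earns 48.
Total value = 131.

131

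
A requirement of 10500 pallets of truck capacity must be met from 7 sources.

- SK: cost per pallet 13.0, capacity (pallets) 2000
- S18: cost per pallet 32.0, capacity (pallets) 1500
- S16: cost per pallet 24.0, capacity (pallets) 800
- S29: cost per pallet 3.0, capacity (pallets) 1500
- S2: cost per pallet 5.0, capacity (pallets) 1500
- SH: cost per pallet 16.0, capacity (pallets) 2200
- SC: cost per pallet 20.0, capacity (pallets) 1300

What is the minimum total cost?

Cheapest first:
S29 at 3.0: take all 1500 pallets → 9000 still needed.
S2 at 5.0: take all 1500 pallets → 7500 still needed.
SK at 13.0: take all 2000 pallets → 5500 still needed.
SH at 16.0: take all 2200 pallets → 3300 still needed.
SC at 20.0: take all 1300 pallets → 2000 still needed.
Take 800 from S16 at 24.0 → need 1200 more.
S18 (32.0): take the remaining 1200 → done.
Cost = 1500×3.0 + 1500×5.0 + 2000×13.0 + 2200×16.0 + 1300×20.0 + 800×24.0 + 1200×32.0 = 156800.

156800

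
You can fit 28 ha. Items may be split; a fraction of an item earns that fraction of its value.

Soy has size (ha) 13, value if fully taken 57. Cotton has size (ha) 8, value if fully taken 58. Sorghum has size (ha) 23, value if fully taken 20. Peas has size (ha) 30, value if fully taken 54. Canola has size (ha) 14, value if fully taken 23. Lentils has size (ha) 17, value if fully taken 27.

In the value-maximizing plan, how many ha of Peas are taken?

7

Rank by value-to-size ratio: Cotton 58/8≈7.25, Soy 57/13≈4.38, Peas 54/30≈1.8, Canola 23/14≈1.64, Lentils 27/17≈1.59, Sorghum 20/23≈0.87.
All 8 ha of Cotton fit (value 58) ; 20 remain.
All 13 ha of Soy fit (value 57) ; 7 remain.
Only 7 ha remain; take 7/30 of Peas for value 54×7/30 = 12.6.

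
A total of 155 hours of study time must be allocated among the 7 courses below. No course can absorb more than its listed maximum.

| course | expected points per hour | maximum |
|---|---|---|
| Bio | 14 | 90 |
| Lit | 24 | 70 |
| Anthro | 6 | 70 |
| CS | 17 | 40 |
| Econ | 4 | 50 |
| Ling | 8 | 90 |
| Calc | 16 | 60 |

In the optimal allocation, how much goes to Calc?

45

Rank by expected points per hour: Lit 24 > CS 17 > Calc 16 > Bio 14 > Ling 8 > Anthro 6 > Econ 4.
Give Lit 70 to hit its cap of 70 — 85 left.
CS takes 40 to reach its cap of 40 — 45 left.
Calc: +45 (room for 60) → 45. Pool exhausted.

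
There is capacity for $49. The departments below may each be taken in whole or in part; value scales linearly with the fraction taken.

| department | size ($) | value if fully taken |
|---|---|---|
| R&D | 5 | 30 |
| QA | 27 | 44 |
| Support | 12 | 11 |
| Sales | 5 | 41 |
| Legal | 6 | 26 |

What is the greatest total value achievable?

146.5

Best value per unit of size first: Sales 41/5≈8.2, R&D 30/5≈6, Legal 26/6≈4.33, QA 44/27≈1.63, Support 11/12≈0.917.
Take all of Sales (5 $, value 41) ; 44 $ left.
R&D: take in full, 5 $ for value 30 ; 39 left.
Take all of Legal (6 $, value 26) ; 33 $ left.
QA: take in full, 27 $ for value 44 ; 6 left.
Only 6 $ remain; take 6/12 of Support for value 11×6/12 = 5.5.
Total value = 146.5.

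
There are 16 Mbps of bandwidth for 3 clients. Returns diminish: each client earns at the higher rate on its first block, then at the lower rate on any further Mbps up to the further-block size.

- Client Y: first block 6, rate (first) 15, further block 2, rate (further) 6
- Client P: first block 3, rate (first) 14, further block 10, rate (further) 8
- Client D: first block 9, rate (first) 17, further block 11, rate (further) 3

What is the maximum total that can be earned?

257

Rank every tier by rate: Client D/first 17 > Client Y/first 15 > Client P/first 14 > Client P/second 8 > Client Y/second 6 > Client D/second 3.
Client D/first (17): +9 → 7 left.
Client Y first at 15: fill all 6 → 1 left.
1 remain; put them into Client P first at 14.
Total = 17×9 + 15×6 + 14×1 = 257.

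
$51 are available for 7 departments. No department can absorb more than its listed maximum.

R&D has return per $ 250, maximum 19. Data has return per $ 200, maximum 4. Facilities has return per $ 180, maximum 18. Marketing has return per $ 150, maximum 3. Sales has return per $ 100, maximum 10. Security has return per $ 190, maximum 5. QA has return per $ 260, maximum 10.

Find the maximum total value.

11440

Order the departments by return per $: QA 260 > R&D 250 > Data 200 > Security 190 > Facilities 180 > Marketing 150 > Sales 100.
Give QA 10 to hit its cap of 10 ; 41 left.
R&D: +19 to 19 (cap) ; 22 left.
Give Data 4 to hit its cap of 4 ; 18 left.
Security: +5 to 5 (cap) ; 13 left.
Facilities has room for 18 but only 13 remain, so it gets 13.
Total = 250×19 + 200×4 + 180×13 + 190×5 + 260×10 = 11440.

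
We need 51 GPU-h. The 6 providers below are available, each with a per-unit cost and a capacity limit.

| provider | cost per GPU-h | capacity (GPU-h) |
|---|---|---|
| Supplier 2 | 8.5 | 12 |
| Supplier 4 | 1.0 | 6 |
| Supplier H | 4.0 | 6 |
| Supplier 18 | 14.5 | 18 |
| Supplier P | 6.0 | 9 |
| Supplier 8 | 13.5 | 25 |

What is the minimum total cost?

429

Fill from the cheapest provider first.
Supplier 4 at 1.0: take all 6 GPU-h — 45 still needed.
Supplier H (4.0): use full 6 — 39 GPU-h to go.
Supplier P (6.0): use full 9 — 30 GPU-h to go.
Supplier 2 at 8.5: take all 12 GPU-h — 18 still needed.
Take 18 from Supplier 8 at 13.5 to finish.
Supplier 18: unused.
Cost = 6×1.0 + 6×4.0 + 9×6.0 + 12×8.5 + 18×13.5 = 429.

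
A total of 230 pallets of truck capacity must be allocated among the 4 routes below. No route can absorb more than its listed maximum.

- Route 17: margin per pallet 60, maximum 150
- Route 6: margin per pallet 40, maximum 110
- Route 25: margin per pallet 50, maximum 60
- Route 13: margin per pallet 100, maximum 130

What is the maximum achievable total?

Highest margin per pallet first: Route 13 100 > Route 17 60 > Route 25 50 > Route 6 40.
Route 13: +130 to 130 (cap) ; 100 left.
Route 17: +100 (room for 150) → 100. Pool exhausted.
Total = 60×100 + 100×130 = 19000.

19000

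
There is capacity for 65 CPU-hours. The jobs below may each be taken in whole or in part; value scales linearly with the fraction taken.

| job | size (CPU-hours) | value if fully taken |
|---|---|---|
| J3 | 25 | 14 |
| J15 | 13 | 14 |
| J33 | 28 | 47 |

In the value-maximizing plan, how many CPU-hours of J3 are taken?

Best value per unit of size first: J33 47/28≈1.68, J15 14/13≈1.08, J3 14/25≈0.56.
Take all of J33 (28 CPU-hours, value 47) — 37 CPU-hours left.
Take all of J15 (13 CPU-hours, value 14) — 24 CPU-hours left.
Fill the last 24 CPU-hours with part of J3: 24/25 of it earns 13.44.

24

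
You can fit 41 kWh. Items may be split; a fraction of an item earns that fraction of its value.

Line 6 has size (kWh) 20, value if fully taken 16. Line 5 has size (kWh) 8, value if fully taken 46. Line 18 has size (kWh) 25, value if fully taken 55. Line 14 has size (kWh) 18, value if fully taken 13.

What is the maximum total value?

107.4

Sort by value density: Line 5 46/8≈5.75, Line 18 55/25≈2.2, Line 6 16/20≈0.8, Line 14 13/18≈0.722.
Take all of Line 5 (8 kWh, value 46) → 33 kWh left.
Take all of Line 18 (25 kWh, value 55) → 8 kWh left.
Fill the last 8 kWh with part of Line 6: 8/20 of it earns 6.4.
Total value = 107.4.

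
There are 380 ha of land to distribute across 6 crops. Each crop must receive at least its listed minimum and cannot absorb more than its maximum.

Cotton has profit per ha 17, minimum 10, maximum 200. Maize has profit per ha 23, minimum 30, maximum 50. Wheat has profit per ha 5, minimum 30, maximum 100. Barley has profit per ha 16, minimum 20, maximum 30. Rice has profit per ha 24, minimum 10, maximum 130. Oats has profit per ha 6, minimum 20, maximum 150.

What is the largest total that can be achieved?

7070

Meeting every minimum uses 10+30+30+20+10+20 = 120 ha, leaving 260.
Rank by profit per ha: Rice 24 > Maize 23 > Cotton 17 > Barley 16 > Oats 6 > Wheat 5.
Rice takes 120 more to reach its cap of 130 ; 140 left.
Maize: +20 to 50 (cap) ; 120 left.
Only 120 left; Cotton takes them to reach 130.
Total = 17×130 + 23×50 + 5×30 + 16×20 + 24×130 + 6×20 = 7070.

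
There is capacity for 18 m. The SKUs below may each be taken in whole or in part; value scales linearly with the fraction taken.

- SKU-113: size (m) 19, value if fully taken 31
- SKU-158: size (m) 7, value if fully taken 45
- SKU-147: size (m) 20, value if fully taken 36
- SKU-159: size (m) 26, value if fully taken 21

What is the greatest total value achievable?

64.8

Sort by value density: SKU-158 45/7≈6.43, SKU-147 36/20≈1.8, SKU-113 31/19≈1.63, SKU-159 21/26≈0.808.
All 7 m of SKU-158 fit (value 45) → 11 remain.
Fill the last 11 m with part of SKU-147: 11/20 of it earns 19.8.
Total value = 64.8.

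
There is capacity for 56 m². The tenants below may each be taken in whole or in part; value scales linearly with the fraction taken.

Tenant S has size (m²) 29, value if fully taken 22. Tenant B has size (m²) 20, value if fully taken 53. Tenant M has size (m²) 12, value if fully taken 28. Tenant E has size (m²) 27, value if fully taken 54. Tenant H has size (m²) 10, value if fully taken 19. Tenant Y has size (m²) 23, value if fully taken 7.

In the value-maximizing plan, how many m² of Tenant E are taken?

24

Sort by value density: Tenant B 53/20≈2.65, Tenant M 28/12≈2.33, Tenant E 54/27≈2, Tenant H 19/10≈1.9, Tenant S 22/29≈0.759, Tenant Y 7/23≈0.304.
Tenant B: take in full, 20 m² for value 53 → 36 left.
All 12 m² of Tenant M fit (value 28) → 24 remain.
24 m² left: a 24/27 share of Tenant E gives 54×24/27 = 48.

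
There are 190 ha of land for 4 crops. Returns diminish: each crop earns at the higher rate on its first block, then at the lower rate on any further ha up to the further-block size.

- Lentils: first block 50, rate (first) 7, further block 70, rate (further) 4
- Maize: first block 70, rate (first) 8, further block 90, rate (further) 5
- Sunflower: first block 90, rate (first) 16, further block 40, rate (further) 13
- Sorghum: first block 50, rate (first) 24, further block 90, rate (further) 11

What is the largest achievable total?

3270

Treat each block as its own option and order by rate: Sorghum/first 24 > Sunflower/first 16 > Sunflower/second 13 > Sorghum/second 11 > Maize/first 8 > Lentils/first 7 > Maize/second 5 > Lentils/second 4.
Fill Sorghum first block (50 at 24) → 140 left.
Sunflower/first (16): +90 → 50 left.
Sunflower second at 13: fill all 40 → 10 left.
Sorghum second at 11: only 10 left, fill 10.
Total = 24×50 + 16×90 + 13×40 + 11×10 = 3270.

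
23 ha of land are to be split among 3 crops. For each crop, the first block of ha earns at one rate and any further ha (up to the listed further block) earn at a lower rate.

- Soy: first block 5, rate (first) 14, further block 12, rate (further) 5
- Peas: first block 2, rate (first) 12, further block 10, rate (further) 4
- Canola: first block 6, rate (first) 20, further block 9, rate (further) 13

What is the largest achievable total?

Rank every tier by rate: Canola/first 20 > Soy/first 14 > Canola/second 13 > Peas/first 12 > Soy/second 5 > Peas/second 4.
Canola/first (20): +6 ; 17 left.
Soy first at 14: fill all 5 ; 12 left.
Canola/second (13): +9 ; 3 left.
Fill Peas first block (2 at 12) ; 1 left.
Soy second at 5: only 1 left, fill 1.
Total = 20×6 + 14×5 + 13×9 + 12×2 + 5×1 = 336.

336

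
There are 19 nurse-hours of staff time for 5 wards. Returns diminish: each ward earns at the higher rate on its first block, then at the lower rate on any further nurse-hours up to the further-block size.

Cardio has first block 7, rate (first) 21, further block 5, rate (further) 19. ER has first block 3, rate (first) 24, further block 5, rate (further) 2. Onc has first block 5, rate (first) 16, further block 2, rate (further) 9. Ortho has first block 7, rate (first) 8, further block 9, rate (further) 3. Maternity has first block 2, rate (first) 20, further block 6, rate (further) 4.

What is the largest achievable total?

386

Order all 10 blocks by rate: ER/first 24 > Cardio/first 21 > Maternity/first 20 > Cardio/second 19 > Onc/first 16 > Onc/second 9 > Ortho/first 8 > Maternity/second 4 > Ortho/second 3 > ER/second 2.
Fill ER first block (3 at 24) ; 16 left.
Cardio first at 21: fill all 7 ; 9 left.
Maternity first at 20: fill all 2 ; 7 left.
Cardio second at 19: fill all 5 ; 2 left.
Onc/first: +2 of 5 at 16; pool empty.
Total = 24×3 + 21×7 + 20×2 + 19×5 + 16×2 = 386.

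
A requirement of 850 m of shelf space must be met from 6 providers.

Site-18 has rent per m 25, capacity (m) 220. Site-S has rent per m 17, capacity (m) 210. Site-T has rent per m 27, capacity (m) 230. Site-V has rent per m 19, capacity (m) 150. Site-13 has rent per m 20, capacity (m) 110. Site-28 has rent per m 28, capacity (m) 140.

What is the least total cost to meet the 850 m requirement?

Fill from the cheapest provider first.
Site-S at 17: take all 210 m ; 640 still needed.
Site-V at 19: take all 150 m ; 490 still needed.
Site-13 (20): use full 110 ; 380 m to go.
Site-18 at 25: take all 220 m ; 160 still needed.
Site-T (27): take the remaining 160 ; done.
Site-28: unused.
Cost = 210×17 + 150×19 + 110×20 + 220×25 + 160×27 = 18440.

18440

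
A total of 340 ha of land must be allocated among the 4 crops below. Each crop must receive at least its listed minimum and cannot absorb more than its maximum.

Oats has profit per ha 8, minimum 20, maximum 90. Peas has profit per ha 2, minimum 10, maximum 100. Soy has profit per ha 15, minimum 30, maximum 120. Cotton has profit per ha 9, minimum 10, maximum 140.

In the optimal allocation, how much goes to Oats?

70

Meeting every minimum uses 20+10+30+10 = 70 ha, leaving 270.
Rank by profit per ha: Soy 15 > Cotton 9 > Oats 8 > Peas 2.
Soy: +90 to 120 (cap) ; 180 left.
Cotton: +130 to 140 (cap) ; 50 left.
Only 50 left; Oats takes them to reach 70.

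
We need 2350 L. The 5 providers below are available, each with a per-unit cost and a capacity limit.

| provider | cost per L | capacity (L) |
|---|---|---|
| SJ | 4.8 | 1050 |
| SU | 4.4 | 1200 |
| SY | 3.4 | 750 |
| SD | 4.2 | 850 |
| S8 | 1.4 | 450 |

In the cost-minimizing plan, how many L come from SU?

Fill from the cheapest provider first.
S8 at 1.4: take all 450 L — 1900 still needed.
SY (3.4): use full 750 — 1150 L to go.
Take 850 from SD at 4.2 — need 300 more.
SU (4.4): take the remaining 300 — done.
SJ: unused.

300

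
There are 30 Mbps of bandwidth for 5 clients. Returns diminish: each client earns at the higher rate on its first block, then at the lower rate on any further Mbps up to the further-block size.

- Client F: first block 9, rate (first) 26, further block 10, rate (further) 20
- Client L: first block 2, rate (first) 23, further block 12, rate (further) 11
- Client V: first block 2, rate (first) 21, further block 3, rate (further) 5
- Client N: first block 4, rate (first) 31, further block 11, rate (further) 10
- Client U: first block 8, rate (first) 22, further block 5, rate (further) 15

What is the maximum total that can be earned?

Order all 10 blocks by rate: Client N/T1 31 > Client F/T1 26 > Client L/T1 23 > Client U/T1 22 > Client V/T1 21 > Client F/T2 20 > Client U/T2 15 > Client L/T2 11 > Client N/T2 10 > Client V/T2 5.
Fill Client N T1 block (4 at 31) ; 26 left.
Client F/T1 (26): +9 ; 17 left.
Fill Client L T1 block (2 at 23) ; 15 left.
Client U T1 at 22: fill all 8 ; 7 left.
Fill Client V T1 block (2 at 21) ; 5 left.
Client F T2 at 20: only 5 left, fill 5.
Total = 31×4 + 26×9 + 23×2 + 22×8 + 21×2 + 20×5 = 722.

722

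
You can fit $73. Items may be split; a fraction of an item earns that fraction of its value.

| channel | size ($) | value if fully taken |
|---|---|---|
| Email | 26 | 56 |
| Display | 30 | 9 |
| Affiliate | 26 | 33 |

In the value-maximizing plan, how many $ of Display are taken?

Best value per unit of size first: Email 56/26≈2.15, Affiliate 33/26≈1.27, Display 9/30≈0.3.
Take all of Email (26 $, value 56) — 47 $ left.
Take all of Affiliate (26 $, value 33) — 21 $ left.
Only 21 $ remain; take 21/30 of Display for value 9×21/30 = 6.3.

21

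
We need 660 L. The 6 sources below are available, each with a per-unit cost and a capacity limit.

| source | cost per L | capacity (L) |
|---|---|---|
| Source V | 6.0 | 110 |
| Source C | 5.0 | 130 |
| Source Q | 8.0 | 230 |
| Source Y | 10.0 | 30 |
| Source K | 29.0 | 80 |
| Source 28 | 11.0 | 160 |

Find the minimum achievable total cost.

Use sources in increasing cost order.
Take 130 from Source C at 5.0 — need 530 more.
Source V (6.0): use full 110 — 420 L to go.
Source Q (8.0): use full 230 — 190 L to go.
Source Y (10.0): use full 30 — 160 L to go.
Take 160 from Source 28 at 11.0 — need 0 more.
Source K: unused.
Cost = 130×5.0 + 110×6.0 + 230×8.0 + 30×10.0 + 160×11.0 = 5210.

5210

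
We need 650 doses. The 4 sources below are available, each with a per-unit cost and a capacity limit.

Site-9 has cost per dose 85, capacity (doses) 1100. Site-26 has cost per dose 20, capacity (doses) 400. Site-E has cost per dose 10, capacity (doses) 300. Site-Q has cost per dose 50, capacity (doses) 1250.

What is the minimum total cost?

Use sources in increasing cost order.
Site-E at 10: take all 300 doses — 350 still needed.
Site-26 at 20: take 350 of its 400 — requirement met.
Site-Q, Site-9: unused.
Cost = 300×10 + 350×20 = 10000.

10000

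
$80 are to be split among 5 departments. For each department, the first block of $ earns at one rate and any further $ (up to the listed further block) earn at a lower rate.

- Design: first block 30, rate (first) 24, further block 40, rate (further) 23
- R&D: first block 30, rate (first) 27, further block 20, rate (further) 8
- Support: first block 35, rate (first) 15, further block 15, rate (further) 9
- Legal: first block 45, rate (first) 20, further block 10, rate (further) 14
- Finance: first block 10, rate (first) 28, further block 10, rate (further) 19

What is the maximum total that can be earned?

Order all 10 blocks by rate: Finance/first 28 > R&D/first 27 > Design/first 24 > Design/second 23 > Legal/first 20 > Finance/second 19 > Support/first 15 > Legal/second 14 > Support/second 9 > R&D/second 8.
Finance/first (28): +10 ; 70 left.
Fill R&D first block (30 at 27) ; 40 left.
Design/first (24): +30 ; 10 left.
Design second at 23: only 10 left, fill 10.
Total = 28×10 + 27×30 + 24×30 + 23×10 = 2040.

2040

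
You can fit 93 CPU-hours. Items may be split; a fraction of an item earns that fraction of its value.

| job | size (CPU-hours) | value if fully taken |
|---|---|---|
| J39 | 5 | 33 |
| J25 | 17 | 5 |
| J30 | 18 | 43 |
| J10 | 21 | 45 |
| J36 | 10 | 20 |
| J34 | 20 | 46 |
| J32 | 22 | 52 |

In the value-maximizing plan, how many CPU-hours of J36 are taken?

7

Sort by value density: J39 33/5≈6.6, J30 43/18≈2.39, J32 52/22≈2.36, J34 46/20≈2.3, J10 45/21≈2.14, J36 20/10≈2, J25 5/17≈0.294.
J39: take in full, 5 CPU-hours for value 33 ; 88 left.
All 18 CPU-hours of J30 fit (value 43) ; 70 remain.
Take all of J32 (22 CPU-hours, value 52) ; 48 CPU-hours left.
J34: take in full, 20 CPU-hours for value 46 ; 28 left.
All 21 CPU-hours of J10 fit (value 45) ; 7 remain.
7 CPU-hours left: a 7/10 share of J36 gives 20×7/10 = 14.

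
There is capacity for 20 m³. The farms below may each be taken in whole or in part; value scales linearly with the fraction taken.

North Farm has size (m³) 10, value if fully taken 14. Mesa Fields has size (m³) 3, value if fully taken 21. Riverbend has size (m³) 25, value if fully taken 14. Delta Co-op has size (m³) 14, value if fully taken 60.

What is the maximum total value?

85.2

Best value per unit of size first: Mesa Fields 21/3≈7, Delta Co-op 60/14≈4.29, North Farm 14/10≈1.4, Riverbend 14/25≈0.56.
Take all of Mesa Fields (3 m³, value 21) — 17 m³ left.
Delta Co-op: take in full, 14 m³ for value 60 — 3 left.
Only 3 m³ remain; take 3/10 of North Farm for value 14×3/10 = 4.2.
Total value = 85.2.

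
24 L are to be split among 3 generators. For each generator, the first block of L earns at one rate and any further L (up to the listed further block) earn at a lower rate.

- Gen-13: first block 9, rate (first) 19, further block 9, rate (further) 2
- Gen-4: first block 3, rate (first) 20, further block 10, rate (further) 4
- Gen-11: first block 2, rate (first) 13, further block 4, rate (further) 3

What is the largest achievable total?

297

Treat each block as its own option and order by rate: Gen-4/first 20 > Gen-13/first 19 > Gen-11/first 13 > Gen-4/second 4 > Gen-11/second 3 > Gen-13/second 2.
Fill Gen-4 first block (3 at 20) → 21 left.
Gen-13/first (19): +9 → 12 left.
Fill Gen-11 first block (2 at 13) → 10 left.
Fill Gen-4 second block (10 at 4) → 0 left.
Total = 20×3 + 19×9 + 13×2 + 4×10 = 297.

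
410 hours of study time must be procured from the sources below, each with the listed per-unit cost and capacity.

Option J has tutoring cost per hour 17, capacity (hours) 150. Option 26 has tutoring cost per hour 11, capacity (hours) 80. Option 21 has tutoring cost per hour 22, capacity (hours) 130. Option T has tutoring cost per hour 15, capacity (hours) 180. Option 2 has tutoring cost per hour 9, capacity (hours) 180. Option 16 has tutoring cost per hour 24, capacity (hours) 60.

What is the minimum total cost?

Fill from the cheapest source first.
Option 2 (9): use full 180 — 230 hours to go.
Option 26 (11): use full 80 — 150 hours to go.
Option T at 15: take 150 of its 180 — requirement met.
Option J, Option 21, Option 16: unused.
Cost = 180×9 + 80×11 + 150×15 = 4750.

4750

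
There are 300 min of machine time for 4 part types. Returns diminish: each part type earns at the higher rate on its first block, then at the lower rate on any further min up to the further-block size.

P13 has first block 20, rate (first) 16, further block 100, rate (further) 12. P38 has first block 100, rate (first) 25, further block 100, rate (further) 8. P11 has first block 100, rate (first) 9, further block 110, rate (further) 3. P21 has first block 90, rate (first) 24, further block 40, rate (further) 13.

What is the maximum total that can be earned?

Treat each block as its own option and order by rate: P38/tier1 25 > P21/tier1 24 > P13/tier1 16 > P21/tier2 13 > P13/tier2 12 > P11/tier1 9 > P38/tier2 8 > P11/tier2 3.
P38/tier1 (25): +100 — 200 left.
P21/tier1 (24): +90 — 110 left.
P13/tier1 (16): +20 — 90 left.
P21/tier2 (13): +40 — 50 left.
P13 tier2 at 12: only 50 left, fill 50.
Total = 25×100 + 24×90 + 16×20 + 13×40 + 12×50 = 6100.

6100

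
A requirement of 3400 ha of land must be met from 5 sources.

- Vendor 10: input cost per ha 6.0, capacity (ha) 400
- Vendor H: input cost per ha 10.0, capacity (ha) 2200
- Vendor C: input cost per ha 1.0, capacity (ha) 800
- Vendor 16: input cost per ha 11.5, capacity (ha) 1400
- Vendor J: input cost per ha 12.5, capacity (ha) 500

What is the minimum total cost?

25200

Use sources in increasing cost order.
Vendor C (1.0): use full 800 — 2600 ha to go.
Vendor 10 at 6.0: take all 400 ha — 2200 still needed.
Take 2200 from Vendor H at 10.0 — need 0 more.
Vendor 16, Vendor J: unused.
Cost = 800×1.0 + 400×6.0 + 2200×10.0 = 25200.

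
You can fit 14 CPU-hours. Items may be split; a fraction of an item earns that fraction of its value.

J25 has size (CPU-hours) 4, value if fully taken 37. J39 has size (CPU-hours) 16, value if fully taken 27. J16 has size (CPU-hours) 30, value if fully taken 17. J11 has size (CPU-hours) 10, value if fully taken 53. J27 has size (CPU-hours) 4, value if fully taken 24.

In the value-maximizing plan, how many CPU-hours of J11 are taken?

Sort by value density: J25 37/4≈9.25, J27 24/4≈6, J11 53/10≈5.3, J39 27/16≈1.69, J16 17/30≈0.567.
Take all of J25 (4 CPU-hours, value 37) → 10 CPU-hours left.
All 4 CPU-hours of J27 fit (value 24) → 6 remain.
6 CPU-hours left: a 6/10 share of J11 gives 53×6/10 = 31.8.

6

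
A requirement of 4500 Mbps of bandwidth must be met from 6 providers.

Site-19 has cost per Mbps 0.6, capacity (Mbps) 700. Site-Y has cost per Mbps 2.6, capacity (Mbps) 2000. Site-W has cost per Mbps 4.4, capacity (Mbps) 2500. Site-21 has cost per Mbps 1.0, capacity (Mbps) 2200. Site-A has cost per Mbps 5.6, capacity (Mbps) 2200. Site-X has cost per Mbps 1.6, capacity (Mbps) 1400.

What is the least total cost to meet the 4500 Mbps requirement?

Use providers in increasing cost order.
Site-19 at 0.6: take all 700 Mbps — 3800 still needed.
Take 2200 from Site-21 at 1.0 — need 1600 more.
Site-X at 1.6: take all 1400 Mbps — 200 still needed.
Take 200 from Site-Y at 2.6 to finish.
Site-W, Site-A: unused.
Cost = 700×0.6 + 2200×1.0 + 1400×1.6 + 200×2.6 = 5380.

5380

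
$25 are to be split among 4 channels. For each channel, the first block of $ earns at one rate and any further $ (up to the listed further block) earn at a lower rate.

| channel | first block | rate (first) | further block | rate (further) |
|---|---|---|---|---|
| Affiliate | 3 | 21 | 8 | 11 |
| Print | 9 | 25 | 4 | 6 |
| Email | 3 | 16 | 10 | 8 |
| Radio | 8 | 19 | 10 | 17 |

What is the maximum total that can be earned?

525

Rank every tier by rate: Print/tier1 25 > Affiliate/tier1 21 > Radio/tier1 19 > Radio/tier2 17 > Email/tier1 16 > Affiliate/tier2 11 > Email/tier2 8 > Print/tier2 6.
Print/tier1 (25): +9 → 16 left.
Affiliate/tier1 (21): +3 → 13 left.
Fill Radio tier1 block (8 at 19) → 5 left.
Radio tier2 at 17: only 5 left, fill 5.
Total = 25×9 + 21×3 + 19×8 + 17×5 = 525.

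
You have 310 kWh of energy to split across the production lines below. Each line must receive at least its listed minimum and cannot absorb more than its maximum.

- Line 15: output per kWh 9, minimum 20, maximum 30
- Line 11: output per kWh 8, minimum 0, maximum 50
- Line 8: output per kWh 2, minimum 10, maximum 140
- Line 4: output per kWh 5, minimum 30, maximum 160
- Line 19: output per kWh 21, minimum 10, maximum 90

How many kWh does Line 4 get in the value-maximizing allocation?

Meeting every minimum uses 20+0+10+30+10 = 70 kWh, leaving 240.
Rank by output per kWh: Line 19 21 > Line 15 9 > Line 11 8 > Line 4 5 > Line 8 2.
Give Line 19 80 more to hit its cap of 90 ; 160 left.
Give Line 15 10 more to hit its cap of 30 ; 150 left.
Give Line 11 50 more to hit its cap of 50 ; 100 left.
Line 4: +100 (room for 130) → 130. Pool exhausted.

130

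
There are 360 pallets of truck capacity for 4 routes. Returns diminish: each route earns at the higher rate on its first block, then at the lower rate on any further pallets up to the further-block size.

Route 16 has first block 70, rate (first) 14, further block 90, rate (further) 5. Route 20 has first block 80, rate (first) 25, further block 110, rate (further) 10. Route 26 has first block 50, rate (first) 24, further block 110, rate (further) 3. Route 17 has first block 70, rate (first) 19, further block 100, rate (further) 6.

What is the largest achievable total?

6410

Rank every tier by rate: Route 20/first 25 > Route 26/first 24 > Route 17/first 19 > Route 16/first 14 > Route 20/second 10 > Route 17/second 6 > Route 16/second 5 > Route 26/second 3.
Route 20/first (25): +80 → 280 left.
Route 26 first at 24: fill all 50 → 230 left.
Route 17/first (19): +70 → 160 left.
Route 16/first (14): +70 → 90 left.
Route 20 second at 10: only 90 left, fill 90.
Total = 25×80 + 24×50 + 19×70 + 14×70 + 10×90 = 6410.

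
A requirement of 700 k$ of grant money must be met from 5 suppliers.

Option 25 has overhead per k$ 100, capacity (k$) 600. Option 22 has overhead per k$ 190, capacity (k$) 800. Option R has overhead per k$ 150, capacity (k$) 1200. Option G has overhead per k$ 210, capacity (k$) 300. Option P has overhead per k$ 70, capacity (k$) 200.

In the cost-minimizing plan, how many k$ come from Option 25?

500

Cheapest first:
Option P (70): use full 200 ; 500 k$ to go.
Option 25 (100): take the remaining 500 ; done.
Option R, Option 22, Option G: unused.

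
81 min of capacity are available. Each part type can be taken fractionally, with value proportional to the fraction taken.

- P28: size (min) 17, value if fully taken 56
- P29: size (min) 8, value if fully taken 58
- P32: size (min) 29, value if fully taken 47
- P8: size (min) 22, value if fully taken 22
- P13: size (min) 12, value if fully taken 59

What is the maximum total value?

Rank by value-to-size ratio: P29 58/8≈7.25, P13 59/12≈4.92, P28 56/17≈3.29, P32 47/29≈1.62, P8 22/22≈1.
Take all of P29 (8 min, value 58) ; 73 min left.
Take all of P13 (12 min, value 59) ; 61 min left.
All 17 min of P28 fit (value 56) ; 44 remain.
P32: take in full, 29 min for value 47 ; 15 left.
15 min left: a 15/22 share of P8 gives 22×15/22 = 15.
Total value = 235.

235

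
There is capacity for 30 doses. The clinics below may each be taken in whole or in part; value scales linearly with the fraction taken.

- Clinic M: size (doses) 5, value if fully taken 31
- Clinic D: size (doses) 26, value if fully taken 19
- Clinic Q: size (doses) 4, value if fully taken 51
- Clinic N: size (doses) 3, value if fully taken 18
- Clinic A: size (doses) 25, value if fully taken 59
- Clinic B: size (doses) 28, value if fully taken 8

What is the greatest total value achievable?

142.48

Best value per unit of size first: Clinic Q 51/4≈12.8, Clinic M 31/5≈6.2, Clinic N 18/3≈6, Clinic A 59/25≈2.36, Clinic D 19/26≈0.731, Clinic B 8/28≈0.286.
Take all of Clinic Q (4 doses, value 51) → 26 doses left.
Take all of Clinic M (5 doses, value 31) → 21 doses left.
Take all of Clinic N (3 doses, value 18) → 18 doses left.
Only 18 doses remain; take 18/25 of Clinic A for value 59×18/25 = 42.48.
Total value = 142.48.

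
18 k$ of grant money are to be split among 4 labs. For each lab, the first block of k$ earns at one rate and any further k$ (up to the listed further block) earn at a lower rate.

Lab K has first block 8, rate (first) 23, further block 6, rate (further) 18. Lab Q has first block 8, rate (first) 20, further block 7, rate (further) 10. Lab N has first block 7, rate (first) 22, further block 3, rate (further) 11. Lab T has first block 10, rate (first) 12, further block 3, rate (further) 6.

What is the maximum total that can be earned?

398

Rank every tier by rate: Lab K/first 23 > Lab N/first 22 > Lab Q/first 20 > Lab K/second 18 > Lab T/first 12 > Lab N/second 11 > Lab Q/second 10 > Lab T/second 6.
Lab K first at 23: fill all 8 → 10 left.
Fill Lab N first block (7 at 22) → 3 left.
Lab Q first at 20: only 3 left, fill 3.
Total = 23×8 + 22×7 + 20×3 = 398.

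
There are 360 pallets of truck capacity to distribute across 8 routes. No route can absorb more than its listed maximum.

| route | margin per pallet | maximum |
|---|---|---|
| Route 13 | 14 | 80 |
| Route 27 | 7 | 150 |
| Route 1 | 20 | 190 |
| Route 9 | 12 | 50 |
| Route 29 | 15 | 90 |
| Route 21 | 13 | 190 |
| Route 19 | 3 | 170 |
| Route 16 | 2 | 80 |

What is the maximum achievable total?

Order the routes by margin per pallet: Route 1 20 > Route 29 15 > Route 13 14 > Route 21 13 > Route 9 12 > Route 27 7 > Route 19 3 > Route 16 2.
Route 1: +190 to 190 (cap) ; 170 left.
Give Route 29 90 to hit its cap of 90 ; 80 left.
Give Route 13 80 to hit its cap of 80 ; 0 left.
Total = 14×80 + 20×190 + 15×90 = 6270.

6270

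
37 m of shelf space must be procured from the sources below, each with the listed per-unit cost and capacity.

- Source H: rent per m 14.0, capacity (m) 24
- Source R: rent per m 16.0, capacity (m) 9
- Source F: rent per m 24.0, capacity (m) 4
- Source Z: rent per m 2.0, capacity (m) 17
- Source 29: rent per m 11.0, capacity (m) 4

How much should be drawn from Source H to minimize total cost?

Use sources in increasing cost order.
Take 17 from Source Z at 2.0 ; need 20 more.
Source 29 at 11.0: take all 4 m ; 16 still needed.
Source H at 14.0: take 16 of its 24 ; requirement met.
Source R, Source F: unused.

16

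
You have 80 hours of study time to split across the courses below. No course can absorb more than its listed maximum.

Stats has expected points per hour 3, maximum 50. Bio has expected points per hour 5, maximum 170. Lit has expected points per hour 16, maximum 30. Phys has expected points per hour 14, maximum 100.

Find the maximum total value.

Rank by expected points per hour: Lit 16 > Phys 14 > Bio 5 > Stats 3.
Lit: +30 to 30 (cap) → 50 left.
Only 50 left; Phys takes them to reach 50.
Total = 16×30 + 14×50 = 1180.

1180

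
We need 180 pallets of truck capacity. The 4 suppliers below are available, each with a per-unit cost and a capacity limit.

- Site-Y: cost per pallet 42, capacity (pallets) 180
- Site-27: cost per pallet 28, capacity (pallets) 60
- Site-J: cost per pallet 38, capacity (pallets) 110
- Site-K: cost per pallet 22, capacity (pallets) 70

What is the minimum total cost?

5120

Use suppliers in increasing cost order.
Site-K at 22: take all 70 pallets — 110 still needed.
Site-27 at 28: take all 60 pallets — 50 still needed.
Site-J (38): take the remaining 50 — done.
Site-Y: unused.
Cost = 70×22 + 60×28 + 50×38 = 5120.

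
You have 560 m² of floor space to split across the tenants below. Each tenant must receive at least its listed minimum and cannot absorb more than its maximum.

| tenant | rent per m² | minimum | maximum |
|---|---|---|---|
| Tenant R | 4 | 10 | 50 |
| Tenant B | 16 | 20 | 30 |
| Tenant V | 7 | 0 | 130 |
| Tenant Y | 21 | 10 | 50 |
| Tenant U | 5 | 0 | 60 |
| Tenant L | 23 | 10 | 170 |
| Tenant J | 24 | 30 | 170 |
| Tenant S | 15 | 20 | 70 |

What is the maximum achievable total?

11030

Meeting every minimum uses 10+20+0+10+0+10+30+20 = 100 m², leaving 460.
Rank by rent per m²: Tenant J 24 > Tenant L 23 > Tenant Y 21 > Tenant B 16 > Tenant S 15 > Tenant V 7 > Tenant U 5 > Tenant R 4.
Tenant J: +140 to 170 (cap) — 320 left.
Tenant L: +160 to 170 (cap) — 160 left.
Give Tenant Y 40 more to hit its cap of 50 — 120 left.
Tenant B: +10 to 30 (cap) — 110 left.
Tenant S: +50 to 70 (cap) — 60 left.
Tenant V has room for 130 more but only 60 remain, so it gets 60.
Total = 4×10 + 16×30 + 7×60 + 21×50 + 23×170 + 24×170 + 15×70 = 11030.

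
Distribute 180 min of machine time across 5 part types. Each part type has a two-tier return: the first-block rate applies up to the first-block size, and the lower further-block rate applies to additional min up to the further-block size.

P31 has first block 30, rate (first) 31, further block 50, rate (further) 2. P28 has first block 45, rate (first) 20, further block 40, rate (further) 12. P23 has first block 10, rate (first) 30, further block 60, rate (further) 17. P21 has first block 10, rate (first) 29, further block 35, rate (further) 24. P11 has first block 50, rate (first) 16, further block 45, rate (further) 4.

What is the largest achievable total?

4110

Rank every tier by rate: P31/first 31 > P23/first 30 > P21/first 29 > P21/second 24 > P28/first 20 > P23/second 17 > P11/first 16 > P28/second 12 > P11/second 4 > P31/second 2.
P31 first at 31: fill all 30 — 150 left.
P23 first at 30: fill all 10 — 140 left.
Fill P21 first block (10 at 29) — 130 left.
Fill P21 second block (35 at 24) — 95 left.
P28/first (20): +45 — 50 left.
50 remain; put them into P23 second at 17.
Total = 31×30 + 30×10 + 29×10 + 24×35 + 20×45 + 17×50 = 4110.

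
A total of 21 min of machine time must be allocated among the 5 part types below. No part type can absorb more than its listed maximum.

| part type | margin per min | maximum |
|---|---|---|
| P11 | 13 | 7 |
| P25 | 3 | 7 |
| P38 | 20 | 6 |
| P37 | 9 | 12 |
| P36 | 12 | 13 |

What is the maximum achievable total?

Highest margin per min first: P38 20 > P11 13 > P36 12 > P37 9 > P25 3.
Give P38 6 to hit its cap of 6 — 15 left.
Give P11 7 to hit its cap of 7 — 8 left.
P36 has room for 13 but only 8 remain, so it gets 8.
Total = 13×7 + 20×6 + 12×8 = 307.

307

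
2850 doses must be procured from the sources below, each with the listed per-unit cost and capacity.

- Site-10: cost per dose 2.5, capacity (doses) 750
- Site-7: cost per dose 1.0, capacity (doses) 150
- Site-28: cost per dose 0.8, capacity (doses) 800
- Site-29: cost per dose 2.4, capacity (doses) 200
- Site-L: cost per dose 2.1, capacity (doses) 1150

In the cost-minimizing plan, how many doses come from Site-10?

Cheapest first:
Site-28 (0.8): use full 800 — 2050 doses to go.
Site-7 (1.0): use full 150 — 1900 doses to go.
Site-L (2.1): use full 1150 — 750 doses to go.
Site-29 at 2.4: take all 200 doses — 550 still needed.
Take 550 from Site-10 at 2.5 to finish.

550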